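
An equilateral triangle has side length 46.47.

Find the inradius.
r = Area/s with s the semi-perimeter.
Area = (√3/4)·46.47² = (√3/4)·2159.4609 ≈ 0.433013·2159.4609 ≈ 935.074
s = 3·46.47/2 = 69.705
r ≈ 935.074/69.705 ≈ 13.4147
(Equivalently r = side/(2√3) = 46.47/3.4641 ≈ 13.4147.)

r = 13.41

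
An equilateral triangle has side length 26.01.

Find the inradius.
r = Area/s with s the semi-perimeter.
Area = (√3/4)·26.01² = (√3/4)·676.5201 ≈ 0.433013·676.5201 ≈ 292.942
s = 3·26.01/2 = 39.015
r ≈ 292.942/39.015 ≈ 7.50844
(Equivalently r = side/(2√3) = 26.01/3.4641 ≈ 7.50844.)

r = 7.508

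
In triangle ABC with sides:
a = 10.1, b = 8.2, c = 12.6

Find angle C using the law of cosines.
c² = a² + b² − 2ab·cos(C)  ⇒  cos(C) = (a² + b² − c²)/(2ab)
cos(C) = (10.1² + 8.2² − 12.6²)/(2·10.1·8.2) = (102.01 + 67.24 − 158.76)/165.64 = 10.49/165.64 ≈ 0.0633301
C = arccos(0.0633301) ≈ 86.369°

C = 86.37°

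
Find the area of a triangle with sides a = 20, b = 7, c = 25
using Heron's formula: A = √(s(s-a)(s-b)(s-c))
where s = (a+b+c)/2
s = (20 + 7 + 25)/2 = 52/2 = 26
s − a = 6, s − b = 19, s − c = 1
s(s−a)(s−b)(s−c) = 26·6·19·1 = 2964
Area = √2964 ≈ 54.4426

s = 26.0, Area = 54.44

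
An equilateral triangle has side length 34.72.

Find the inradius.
r = Area/s with s the semi-perimeter.
Area = (√3/4)·34.72² = (√3/4)·1205.4784 ≈ 0.433013·1205.4784 ≈ 521.987
s = 3·34.72/2 = 52.08
r ≈ 521.987/52.08 ≈ 10.0228
(Equivalently r = side/(2√3) = 34.72/3.4641 ≈ 10.0228.)

r = 10.02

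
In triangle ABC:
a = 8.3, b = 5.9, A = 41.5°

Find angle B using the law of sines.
a/sin(A) = b/sin(B)  ⇒  sin(B) = b·sin(A)/a = 5.9·sin(41.5°)/8.3
sin(41.5°) ≈ 0.66262
sin(B) ≈ 5.9·0.66262/8.3 ≈ 3.90946/8.3 ≈ 0.471019
B = arcsin(0.471019) ≈ 28.1005°
(Since b ≤ a we need B ≤ A, so the obtuse alternative 180° − 28.1005° ≈ 151.9° is rejected.)

B = 28.1°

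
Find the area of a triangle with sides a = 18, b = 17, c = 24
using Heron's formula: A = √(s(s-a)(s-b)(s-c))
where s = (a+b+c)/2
s = (18 + 17 + 24)/2 = 59/2 = 29.5
s − a = 11.5, s − b = 12.5, s − c = 5.5
s(s−a)(s−b)(s−c) = 29.5·11.5·12.5·5.5 = 23323.4375
Area = √23323.4375 ≈ 152.72

s = 29.5, Area = 152.7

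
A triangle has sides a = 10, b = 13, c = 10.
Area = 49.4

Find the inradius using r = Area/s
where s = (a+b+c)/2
s = (10 + 13 + 10)/2 = 33/2 = 16.5
r = Area/s = 49.4/16.5 ≈ 2.99394

r = 2.994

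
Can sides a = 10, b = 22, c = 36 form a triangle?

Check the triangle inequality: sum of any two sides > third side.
a + b vs c: 10 + 22 = 32 ≤ 36  ✗
a + c vs b: 10 + 36 = 46 > 22  ✓
b + c vs a: 22 + 36 = 58 > 10  ✓

No: 10 + 22 = 32 is not > 36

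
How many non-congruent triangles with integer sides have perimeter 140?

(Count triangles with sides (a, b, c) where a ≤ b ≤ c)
Let a ≤ b ≤ c with a + b + c = 140. The only binding inequality is a + b > c, i.e. 140 − c > c, so c < 140/2; and c ≥ 140/3 since c is the largest side.
So 47 ≤ c ≤ 69. For each c, b runs from ⌈(140 − c)/2⌉ up to c (then a = 140 − b − c satisfies 1 ≤ a ≤ b automatically), giving c − ⌈(140 − c)/2⌉ + 1 choices.
Summing over c: 1 + 3 + 4 + 6 + … + 33 + 34  (23 terms, c = 47, …, 69) = 408
Check (closed form: nearest integer to p²/48 for even p, (p+3)²/48 for odd p): 140²/48 = 19600/48 ≈ 408.33 → 408

408 triangles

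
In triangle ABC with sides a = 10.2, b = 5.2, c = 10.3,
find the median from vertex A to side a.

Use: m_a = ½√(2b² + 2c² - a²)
m_a = ½√(2·5.2² + 2·10.3² − 10.2²) = ½√(2·27.04 + 2·106.09 − 104.04) = ½√(54.08 + 212.18 − 104.04) = ½√162.22
√162.22 ≈ 12.7366, so m_a ≈ 6.36828

m_a = 6.368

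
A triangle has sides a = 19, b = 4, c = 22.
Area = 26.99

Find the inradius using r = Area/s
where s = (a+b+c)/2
s = (19 + 4 + 22)/2 = 45/2 = 22.5
r = Area/s = 26.99/22.5 ≈ 1.19956

r = 1.2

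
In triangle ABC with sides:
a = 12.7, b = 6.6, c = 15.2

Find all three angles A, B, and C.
Law of cosines for each angle (a² = 161.29, b² = 43.56, c² = 231.04):
cos(A) = (b² + c² − a²)/(2bc) = (43.56 + 231.04 − 161.29)/(2·6.6·15.2) = 113.31/200.64 ≈ 0.564743  ⇒  A ≈ 55.6156°
cos(B) = (a² + c² − b²)/(2ac) = (161.29 + 231.04 − 43.56)/(2·12.7·15.2) = 348.77/386.08 ≈ 0.903362  ⇒  B ≈ 25.3964°
cos(C) = (a² + b² − c²)/(2ab) = (161.29 + 43.56 − 231.04)/(2·12.7·6.6) = -26.19/167.64 ≈ -0.156228  ⇒  C ≈ 98.988°
Check: A + B + C ≈ 180°

A = 55.62°, B = 25.4°, C = 98.99°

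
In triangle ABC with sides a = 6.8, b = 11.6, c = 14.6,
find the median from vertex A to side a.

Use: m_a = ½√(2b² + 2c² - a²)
m_a = ½√(2·11.6² + 2·14.6² − 6.8²) = ½√(2·134.56 + 2·213.16 − 46.24) = ½√(269.12 + 426.32 − 46.24) = ½√649.2
√649.2 ≈ 25.4794, so m_a ≈ 12.7397

m_a = 12.74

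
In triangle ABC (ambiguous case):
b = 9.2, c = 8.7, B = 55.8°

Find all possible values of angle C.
b/sin(B) = c/sin(C)  ⇒  sin(C) = c·sin(B)/b = 8.7·sin(55.8°)/9.2
sin(55.8°) ≈ 0.827081
sin(C) ≈ 8.7·0.827081/9.2 ≈ 7.1956/9.2 ≈ 0.782131
Candidate 1: C₁ = arcsin(0.782131) ≈ 51.4561°  →  A = 180° − 55.8° − 51.4561° ≈ 72.7439° > 0, valid
Candidate 2: C₂ = 180° − C₁ ≈ 128.544°  →  A = 180° − 55.8° − 128.544° ≈ -4.3439° ≤ 0, not a valid triangle

C = 51.46° (one solution)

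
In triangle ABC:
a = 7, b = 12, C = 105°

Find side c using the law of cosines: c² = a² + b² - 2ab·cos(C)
c² = 7² + 12² − 2·7·12·cos(105°)
cos(105°) ≈ -0.258819
c² ≈ 49 + 144 − 168·(-0.258819) ≈ 193 + 43.4816 ≈ 236.482
c ≈ √236.482 ≈ 15.378

c = 15.38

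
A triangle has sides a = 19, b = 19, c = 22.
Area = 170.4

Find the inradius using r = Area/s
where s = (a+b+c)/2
s = (19 + 19 + 22)/2 = 60/2 = 30
r = Area/s = 170.4/30 ≈ 5.68

r = 5.68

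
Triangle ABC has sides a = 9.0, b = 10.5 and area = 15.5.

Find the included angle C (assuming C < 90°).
Area = ½·a·b·sin(C)  ⇒  sin(C) = 2·Area/(a·b) = 2·15.5/(9.0·10.5) = 31/94.5 ≈ 0.328042
C = arcsin(0.328042) ≈ 19.15° (taking the acute solution since C < 90°)

C = 19.15°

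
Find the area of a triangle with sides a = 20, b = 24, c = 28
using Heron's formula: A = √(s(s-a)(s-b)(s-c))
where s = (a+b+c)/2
s = (20 + 24 + 28)/2 = 72/2 = 36
s − a = 16, s − b = 12, s − c = 8
s(s−a)(s−b)(s−c) = 36·16·12·8 = 55296
Area = √55296 ≈ 235.151

s = 36.0, Area = 235.2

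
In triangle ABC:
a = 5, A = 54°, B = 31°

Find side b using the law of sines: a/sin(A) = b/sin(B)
a/sin(A) = b/sin(B)  ⇒  b = a·sin(B)/sin(A) = 5·sin(31°)/sin(54°)
sin(31°) ≈ 0.515038, sin(54°) ≈ 0.809017
b ≈ 5·0.515038/0.809017 ≈ 2.57519/0.809017 ≈ 3.18311

b = 3.183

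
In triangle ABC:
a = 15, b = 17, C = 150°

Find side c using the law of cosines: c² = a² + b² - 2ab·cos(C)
c² = 15² + 17² − 2·15·17·cos(150°)
cos(150°) ≈ -0.866025
c² ≈ 225 + 289 − 510·(-0.866025) ≈ 514 + 441.673 ≈ 955.673
c ≈ √955.673 ≈ 30.914

c = 30.91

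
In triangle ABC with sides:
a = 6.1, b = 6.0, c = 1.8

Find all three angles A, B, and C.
Law of cosines for each angle (a² = 37.21, b² = 36, c² = 3.24):
cos(A) = (b² + c² − a²)/(2bc) = (36 + 3.24 − 37.21)/(2·6.0·1.8) = 2.03/21.6 ≈ 0.0939815  ⇒  A ≈ 84.6073°
cos(B) = (a² + c² − b²)/(2ac) = (37.21 + 3.24 − 36)/(2·6.1·1.8) = 4.45/21.96 ≈ 0.202641  ⇒  B ≈ 78.3086°
cos(C) = (a² + b² − c²)/(2ab) = (37.21 + 36 − 3.24)/(2·6.1·6.0) = 69.97/73.2 ≈ 0.955874  ⇒  C ≈ 17.0842°
Check: A + B + C ≈ 180°

A = 84.61°, B = 78.31°, C = 17.08°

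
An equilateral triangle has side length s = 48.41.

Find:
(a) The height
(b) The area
(a) The height splits the triangle into two 30-60-90 halves: h = s·√3/2 = 48.41·1.73205/2 ≈ 83.8486/2 ≈ 41.9243
(b) Area = (√3/4)·s² = (√3/4)·48.41² = (√3/4)·2343.5281 ≈ 0.433013·2343.5281 ≈ 1014.78

Height = 41.92, Area = 1015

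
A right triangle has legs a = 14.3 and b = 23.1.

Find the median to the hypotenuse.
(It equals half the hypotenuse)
Hypotenuse c = √(a² + b²) = √(204.49 + 533.61) = √738.1 ≈ 27.168
Median to hypotenuse = c/2 ≈ 27.168/2 ≈ 13.584

Median = 13.58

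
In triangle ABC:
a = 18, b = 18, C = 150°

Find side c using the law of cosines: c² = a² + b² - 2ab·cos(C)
c² = 18² + 18² − 2·18·18·cos(150°)
cos(150°) ≈ -0.866025
c² ≈ 324 + 324 − 648·(-0.866025) ≈ 648 + 561.184 ≈ 1209.18
c ≈ √1209.18 ≈ 34.7733

c = 34.77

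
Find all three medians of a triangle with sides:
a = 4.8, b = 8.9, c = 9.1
Median formula: m_a = ½√(2b² + 2c² − a²) (and cyclically). a² = 23.04, b² = 79.21, c² = 82.81.
m_a = ½√(2·79.21 + 2·82.81 − 23.04) = ½√301 ≈ ½·17.3494 ≈ 8.67468
m_b = ½√(2·23.04 + 2·82.81 − 79.21) = ½√132.49 ≈ ½·11.5104 ≈ 5.75522
m_c = ½√(2·23.04 + 2·79.21 − 82.81) = ½√121.69 ≈ ½·11.0313 ≈ 5.51566

m_a = 8.675, m_b = 5.755, m_c = 5.516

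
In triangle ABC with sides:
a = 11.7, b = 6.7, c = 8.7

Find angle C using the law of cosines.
c² = a² + b² − 2ab·cos(C)  ⇒  cos(C) = (a² + b² − c²)/(2ab)
cos(C) = (11.7² + 6.7² − 8.7²)/(2·11.7·6.7) = (136.89 + 44.89 − 75.69)/156.78 = 106.09/156.78 ≈ 0.676681
C = arccos(0.676681) ≈ 47.4152°

C = 47.42°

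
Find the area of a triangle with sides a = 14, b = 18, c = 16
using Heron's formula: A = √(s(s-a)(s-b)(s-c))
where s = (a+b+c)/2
s = (14 + 18 + 16)/2 = 48/2 = 24
s − a = 10, s − b = 6, s − c = 8
s(s−a)(s−b)(s−c) = 24·10·6·8 = 11520
Area = √11520 ≈ 107.331

s = 24.0, Area = 107.3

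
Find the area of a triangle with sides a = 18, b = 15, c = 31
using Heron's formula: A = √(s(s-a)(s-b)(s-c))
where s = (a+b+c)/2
s = (18 + 15 + 31)/2 = 64/2 = 32
s − a = 14, s − b = 17, s − c = 1
s(s−a)(s−b)(s−c) = 32·14·17·1 = 7616
Area = √7616 ≈ 87.2697

s = 32.0, Area = 87.27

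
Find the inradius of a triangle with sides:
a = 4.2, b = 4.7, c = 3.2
r = Area/s where s is the semi-perimeter.
s = (4.2 + 4.7 + 3.2)/2 = 12.1/2 = 6.05
Area = √(s(s−a)(s−b)(s−c)) = √(6.05·1.85·1.35·2.85) ≈ √43.0631 ≈ 6.56225
r ≈ 6.56225/6.05 ≈ 1.08467

r = 1.085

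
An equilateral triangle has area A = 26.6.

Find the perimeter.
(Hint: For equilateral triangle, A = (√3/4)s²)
A = (√3/4)s²  ⇒  s² = 4A/√3 = 4·26.6/√3 = 106.4/1.73205 ≈ 61.4301
s ≈ √61.4301 ≈ 7.83773
Perimeter = 3s ≈ 3·7.83773 ≈ 23.5132

Perimeter = 23.51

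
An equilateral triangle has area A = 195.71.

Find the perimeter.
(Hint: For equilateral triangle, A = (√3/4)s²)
A = (√3/4)s²  ⇒  s² = 4A/√3 = 4·195.71/√3 = 782.84/1.73205 ≈ 451.973
s ≈ √451.973 ≈ 21.2597
Perimeter = 3s ≈ 3·21.2597 ≈ 63.779

Perimeter = 63.78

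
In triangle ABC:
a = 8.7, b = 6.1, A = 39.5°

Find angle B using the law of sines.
a/sin(A) = b/sin(B)  ⇒  sin(B) = b·sin(A)/a = 6.1·sin(39.5°)/8.7
sin(39.5°) ≈ 0.636078
sin(B) ≈ 6.1·0.636078/8.7 ≈ 3.88008/8.7 ≈ 0.445986
B = arcsin(0.445986) ≈ 26.4864°
(Since b ≤ a we need B ≤ A, so the obtuse alternative 180° − 26.4864° ≈ 153.514° is rejected.)

B = 26.49°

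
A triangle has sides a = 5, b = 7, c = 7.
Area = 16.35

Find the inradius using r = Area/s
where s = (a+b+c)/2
s = (5 + 7 + 7)/2 = 19/2 = 9.5
r = Area/s = 16.35/9.5 ≈ 1.72105

r = 1.721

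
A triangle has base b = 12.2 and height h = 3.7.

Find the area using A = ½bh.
A = ½·b·h = ½·12.2·3.7 = ½·45.14 = 22.57

Area = 22.57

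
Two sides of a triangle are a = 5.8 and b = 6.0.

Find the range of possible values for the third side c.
Triangle inequality: |a − b| < c < a + b
|a − b| = |5.8 − 6.0| = 0.2
a + b = 5.8 + 6.0 = 11.8

0.2 < c < 11.8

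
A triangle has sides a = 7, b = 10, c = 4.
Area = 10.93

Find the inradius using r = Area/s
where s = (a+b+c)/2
s = (7 + 10 + 4)/2 = 21/2 = 10.5
r = Area/s = 10.93/10.5 ≈ 1.04095

r = 1.041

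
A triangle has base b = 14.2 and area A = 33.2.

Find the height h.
A = ½·b·h  ⇒  h = 2A/b = 2·33.2/14.2 = 66.4/14.2 ≈ 4.67606

h = 4.676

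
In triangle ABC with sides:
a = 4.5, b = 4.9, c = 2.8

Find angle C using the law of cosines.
c² = a² + b² − 2ab·cos(C)  ⇒  cos(C) = (a² + b² − c²)/(2ab)
cos(C) = (4.5² + 4.9² − 2.8²)/(2·4.5·4.9) = (20.25 + 24.01 − 7.84)/44.1 = 36.42/44.1 ≈ 0.82585
C = arccos(0.82585) ≈ 34.3252°

C = 34.33°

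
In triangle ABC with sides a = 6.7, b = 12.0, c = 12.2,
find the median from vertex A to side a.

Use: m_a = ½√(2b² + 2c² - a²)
m_a = ½√(2·12.0² + 2·12.2² − 6.7²) = ½√(2·144 + 2·148.84 − 44.89) = ½√(288 + 297.68 − 44.89) = ½√540.79
√540.79 ≈ 23.2549, so m_a ≈ 11.6274

m_a = 11.63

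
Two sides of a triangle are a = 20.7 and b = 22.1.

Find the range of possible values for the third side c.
Triangle inequality: |a − b| < c < a + b
|a − b| = |20.7 − 22.1| = 1.4
a + b = 20.7 + 22.1 = 42.8

1.4 < c < 42.8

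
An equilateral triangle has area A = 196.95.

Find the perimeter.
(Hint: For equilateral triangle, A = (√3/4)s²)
A = (√3/4)s²  ⇒  s² = 4A/√3 = 4·196.95/√3 = 787.8/1.73205 ≈ 454.837
s ≈ √454.837 ≈ 21.3269
Perimeter = 3s ≈ 3·21.3269 ≈ 63.9807

Perimeter = 63.98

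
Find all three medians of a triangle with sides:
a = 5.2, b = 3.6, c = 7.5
Median formula: m_a = ½√(2b² + 2c² − a²) (and cyclically). a² = 27.04, b² = 12.96, c² = 56.25.
m_a = ½√(2·12.96 + 2·56.25 − 27.04) = ½√111.38 ≈ ½·10.5537 ≈ 5.27684
m_b = ½√(2·27.04 + 2·56.25 − 12.96) = ½√153.62 ≈ ½·12.3944 ≈ 6.19718
m_c = ½√(2·27.04 + 2·12.96 − 56.25) = ½√23.75 ≈ ½·4.8734 ≈ 2.4367

m_a = 5.277, m_b = 6.197, m_c = 2.437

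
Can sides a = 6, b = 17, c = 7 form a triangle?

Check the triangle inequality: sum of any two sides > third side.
a + b vs c: 6 + 17 = 23 > 7  ✓
a + c vs b: 6 + 7 = 13 ≤ 17  ✗
b + c vs a: 17 + 7 = 24 > 6  ✓

No: 6 + 7 = 13 is not > 17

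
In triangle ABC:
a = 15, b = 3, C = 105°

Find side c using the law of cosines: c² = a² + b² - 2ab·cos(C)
c² = 15² + 3² − 2·15·3·cos(105°)
cos(105°) ≈ -0.258819
c² ≈ 225 + 9 − 90·(-0.258819) ≈ 234 + 23.2937 ≈ 257.294
c ≈ √257.294 ≈ 16.0404

c = 16.04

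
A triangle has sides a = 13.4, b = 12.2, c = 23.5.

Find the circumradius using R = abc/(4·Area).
First find the area with Heron's formula.
s = (13.4 + 12.2 + 23.5)/2 = 24.55
Area = √(s(s−a)(s−b)(s−c)) = √(24.55·11.15·12.35·1.05) ≈ √3549.63 ≈ 59.5787
abc = 13.4·12.2·23.5 = 3841.78
R = abc/(4·Area) ≈ 3841.78/(4·59.5787) = 3841.78/238.315 ≈ 16.1206

R = 16.12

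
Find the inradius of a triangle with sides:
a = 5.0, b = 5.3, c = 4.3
r = Area/s where s is the semi-perimeter.
s = (5.0 + 5.3 + 4.3)/2 = 14.6/2 = 7.3
Area = √(s(s−a)(s−b)(s−c)) = √(7.3·2.3·2·3) ≈ √100.74 ≈ 10.0369
r ≈ 10.0369/7.3 ≈ 1.37492

r = 1.375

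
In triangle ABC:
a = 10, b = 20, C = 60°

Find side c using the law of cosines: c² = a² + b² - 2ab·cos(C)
c² = 10² + 20² − 2·10·20·cos(60°)
cos(60°) ≈ 0.5
c² ≈ 100 + 400 − 400·(0.5) ≈ 500 − 200 ≈ 300
c ≈ √300 ≈ 17.3205

c = 17.32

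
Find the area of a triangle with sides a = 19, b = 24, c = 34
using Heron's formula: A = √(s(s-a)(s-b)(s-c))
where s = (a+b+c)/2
s = (19 + 24 + 34)/2 = 77/2 = 38.5
s − a = 19.5, s − b = 14.5, s − c = 4.5
s(s−a)(s−b)(s−c) = 38.5·19.5·14.5·4.5 = 48986.4375
Area = √48986.4375 ≈ 221.329

s = 38.5, Area = 221.3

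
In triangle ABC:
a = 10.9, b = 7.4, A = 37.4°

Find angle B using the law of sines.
a/sin(A) = b/sin(B)  ⇒  sin(B) = b·sin(A)/a = 7.4·sin(37.4°)/10.9
sin(37.4°) ≈ 0.607376
sin(B) ≈ 7.4·0.607376/10.9 ≈ 4.49458/10.9 ≈ 0.412347
B = arcsin(0.412347) ≈ 24.3523°
(Since b ≤ a we need B ≤ A, so the obtuse alternative 180° − 24.3523° ≈ 155.648° is rejected.)

B = 24.35°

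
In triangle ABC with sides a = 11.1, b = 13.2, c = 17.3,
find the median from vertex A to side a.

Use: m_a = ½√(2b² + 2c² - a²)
m_a = ½√(2·13.2² + 2·17.3² − 11.1²) = ½√(2·174.24 + 2·299.29 − 123.21) = ½√(348.48 + 598.58 − 123.21) = ½√823.85
√823.85 ≈ 28.7028, so m_a ≈ 14.3514

m_a = 14.35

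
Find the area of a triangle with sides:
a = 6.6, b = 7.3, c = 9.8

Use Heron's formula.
s = (6.6 + 7.3 + 9.8)/2 = 23.7/2 = 11.85
s − a = 5.25, s − b = 4.55, s − c = 2.05
s(s−a)(s−b)(s−c) = 11.85·5.25·4.55·2.05 ≈ 580.287
Area = √580.287 ≈ 24.0891

Area = 24.09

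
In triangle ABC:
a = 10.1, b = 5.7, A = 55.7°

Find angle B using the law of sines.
a/sin(A) = b/sin(B)  ⇒  sin(B) = b·sin(A)/a = 5.7·sin(55.7°)/10.1
sin(55.7°) ≈ 0.826098
sin(B) ≈ 5.7·0.826098/10.1 ≈ 4.70876/10.1 ≈ 0.466214
B = arcsin(0.466214) ≈ 27.7888°
(Since b ≤ a we need B ≤ A, so the obtuse alternative 180° − 27.7888° ≈ 152.211° is rejected.)

B = 27.79°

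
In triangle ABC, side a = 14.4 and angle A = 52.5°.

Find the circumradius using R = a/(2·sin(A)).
R = a/(2·sin(A)) = 14.4/(2·sin(52.5°))
sin(52.5°) ≈ 0.793353
R ≈ 14.4/(2·0.793353) = 14.4/1.58671 ≈ 9.0754

R = 9.075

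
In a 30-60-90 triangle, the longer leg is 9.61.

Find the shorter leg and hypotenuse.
In a 30-60-90 triangle the sides are in ratio 1 : √3 : 2, so short leg = long leg/√3 and hypotenuse = 2·(short leg).
Short leg = 9.61/√3 ≈ 9.61/1.73205 ≈ 5.54834
Hypotenuse = 2·5.54834 ≈ 11.0967

Short leg = 5.548, Hypotenuse = 11.1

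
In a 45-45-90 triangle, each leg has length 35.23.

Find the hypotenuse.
In a 45-45-90 triangle the sides are in ratio 1 : 1 : √2, so hypotenuse = leg·√2.
Hypotenuse = 35.23·√2 ≈ 35.23·1.41421 ≈ 49.8227

Hypotenuse = 35.23√2 = 49.82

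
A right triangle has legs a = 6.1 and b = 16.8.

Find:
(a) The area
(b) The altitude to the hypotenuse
(a) The legs are perpendicular, so Area = ½·a·b = ½·6.1·16.8 = ½·102.48 = 51.24
(b) Hypotenuse c = √(a² + b²) = √(37.21 + 282.24) = √319.45 ≈ 17.8732
    Area = ½·c·h_c  ⇒  h_c = 2·Area/c = 102.48/17.8732 ≈ 5.73374

Area = 51.24, h_c = 5.734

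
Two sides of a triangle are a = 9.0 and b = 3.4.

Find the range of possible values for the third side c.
Triangle inequality: |a − b| < c < a + b
|a − b| = |9.0 − 3.4| = 5.6
a + b = 9.0 + 3.4 = 12.4

5.6 < c < 12.4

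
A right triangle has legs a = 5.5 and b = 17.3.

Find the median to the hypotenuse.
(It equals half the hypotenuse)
Hypotenuse c = √(a² + b²) = √(30.25 + 299.29) = √329.54 ≈ 18.1532
Median to hypotenuse = c/2 ≈ 18.1532/2 ≈ 9.07662

Median = 9.077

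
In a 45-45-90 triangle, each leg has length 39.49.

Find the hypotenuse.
In a 45-45-90 triangle the sides are in ratio 1 : 1 : √2, so hypotenuse = leg·√2.
Hypotenuse = 39.49·√2 ≈ 39.49·1.41421 ≈ 55.8473

Hypotenuse = 39.49√2 = 55.85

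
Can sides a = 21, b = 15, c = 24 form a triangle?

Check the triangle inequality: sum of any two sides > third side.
a + b vs c: 21 + 15 = 36 > 24  ✓
a + c vs b: 21 + 24 = 45 > 15  ✓
b + c vs a: 15 + 24 = 39 > 21  ✓

Yes, triangle inequality satisfied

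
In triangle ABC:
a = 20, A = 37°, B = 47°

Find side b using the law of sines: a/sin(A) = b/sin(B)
a/sin(A) = b/sin(B)  ⇒  b = a·sin(B)/sin(A) = 20·sin(47°)/sin(37°)
sin(47°) ≈ 0.731354, sin(37°) ≈ 0.601815
b ≈ 20·0.731354/0.601815 ≈ 14.6271/0.601815 ≈ 24.3049

b = 24.3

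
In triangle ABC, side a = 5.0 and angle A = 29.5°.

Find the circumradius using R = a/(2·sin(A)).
R = a/(2·sin(A)) = 5.0/(2·sin(29.5°))
sin(29.5°) ≈ 0.492424
R ≈ 5.0/(2·0.492424) = 5.0/0.984847 ≈ 5.07693

R = 5.077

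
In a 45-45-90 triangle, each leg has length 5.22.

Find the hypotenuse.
In a 45-45-90 triangle the sides are in ratio 1 : 1 : √2, so hypotenuse = leg·√2.
Hypotenuse = 5.22·√2 ≈ 5.22·1.41421 ≈ 7.38219

Hypotenuse = 5.22√2 = 7.382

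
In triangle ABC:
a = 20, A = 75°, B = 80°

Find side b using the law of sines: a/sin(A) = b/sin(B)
a/sin(A) = b/sin(B)  ⇒  b = a·sin(B)/sin(A) = 20·sin(80°)/sin(75°)
sin(80°) ≈ 0.984808, sin(75°) ≈ 0.965926
b ≈ 20·0.984808/0.965926 ≈ 19.6962/0.965926 ≈ 20.391

b = 20.39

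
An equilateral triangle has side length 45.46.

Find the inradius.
r = Area/s with s the semi-perimeter.
Area = (√3/4)·45.46² = (√3/4)·2066.6116 ≈ 0.433013·2066.6116 ≈ 894.869
s = 3·45.46/2 = 68.19
r ≈ 894.869/68.19 ≈ 13.1232
(Equivalently r = side/(2√3) = 45.46/3.4641 ≈ 13.1232.)

r = 13.12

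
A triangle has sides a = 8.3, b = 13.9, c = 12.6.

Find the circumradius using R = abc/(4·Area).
First find the area with Heron's formula.
s = (8.3 + 13.9 + 12.6)/2 = 17.4
Area = √(s(s−a)(s−b)(s−c)) = √(17.4·9.1·3.5·4.8) ≈ √2660.11 ≈ 51.5763
abc = 8.3·13.9·12.6 = 1453.662
R = abc/(4·Area) ≈ 1453.662/(4·51.5763) = 1453.662/206.305 ≈ 7.04618

R = 7.046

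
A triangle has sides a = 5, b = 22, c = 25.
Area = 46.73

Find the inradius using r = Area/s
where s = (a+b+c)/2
s = (5 + 22 + 25)/2 = 52/2 = 26
r = Area/s = 46.73/26 ≈ 1.79731

r = 1.797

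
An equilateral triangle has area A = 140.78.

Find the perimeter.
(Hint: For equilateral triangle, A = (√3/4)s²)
A = (√3/4)s²  ⇒  s² = 4A/√3 = 4·140.78/√3 = 563.12/1.73205 ≈ 325.117
s ≈ √325.117 ≈ 18.031
Perimeter = 3s ≈ 3·18.031 ≈ 54.093

Perimeter = 54.09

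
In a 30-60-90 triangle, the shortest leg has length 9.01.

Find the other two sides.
In a 30-60-90 triangle the sides are in ratio 1 : √3 : 2 (short leg : long leg : hypotenuse).
Long leg = 9.01·√3 ≈ 9.01·1.73205 ≈ 15.6058
Hypotenuse = 2·9.01 = 18.02

Long leg = 9.01√3 = 15.61, Hypotenuse = 18.02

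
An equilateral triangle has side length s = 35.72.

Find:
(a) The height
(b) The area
(a) The height splits the triangle into two 30-60-90 halves: h = s·√3/2 = 35.72·1.73205/2 ≈ 61.8689/2 ≈ 30.9344
(b) Area = (√3/4)·s² = (√3/4)·35.72² = (√3/4)·1275.9184 ≈ 0.433013·1275.9184 ≈ 552.489

Height = 30.93, Area = 552.5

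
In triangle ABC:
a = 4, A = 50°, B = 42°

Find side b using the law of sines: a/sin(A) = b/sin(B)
a/sin(A) = b/sin(B)  ⇒  b = a·sin(B)/sin(A) = 4·sin(42°)/sin(50°)
sin(42°) ≈ 0.669131, sin(50°) ≈ 0.766044
b ≈ 4·0.669131/0.766044 ≈ 2.67652/0.766044 ≈ 3.49395

b = 3.494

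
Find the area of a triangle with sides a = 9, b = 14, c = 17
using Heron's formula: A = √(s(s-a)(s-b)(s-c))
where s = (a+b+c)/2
s = (9 + 14 + 17)/2 = 40/2 = 20
s − a = 11, s − b = 6, s − c = 3
s(s−a)(s−b)(s−c) = 20·11·6·3 = 3960
Area = √3960 ≈ 62.9285

s = 20.0, Area = 62.93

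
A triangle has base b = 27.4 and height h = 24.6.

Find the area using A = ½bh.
A = ½·b·h = ½·27.4·24.6 = ½·674.04 = 337.02

Area = 337.02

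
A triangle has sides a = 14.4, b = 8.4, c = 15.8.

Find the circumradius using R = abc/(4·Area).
First find the area with Heron's formula.
s = (14.4 + 8.4 + 15.8)/2 = 19.3
Area = √(s(s−a)(s−b)(s−c)) = √(19.3·4.9·10.9·3.5) ≈ √3607.85 ≈ 60.0653
abc = 14.4·8.4·15.8 = 1911.168
R = abc/(4·Area) ≈ 1911.168/(4·60.0653) = 1911.168/240.261 ≈ 7.95454

R = 7.955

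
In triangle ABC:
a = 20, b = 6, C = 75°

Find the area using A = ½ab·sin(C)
A = ½·a·b·sin(C) = ½·20·6·sin(75°)
sin(75°) ≈ 0.965926
A ≈ ½·120·0.965926 = 60·0.965926 ≈ 57.9555

Area = 57.96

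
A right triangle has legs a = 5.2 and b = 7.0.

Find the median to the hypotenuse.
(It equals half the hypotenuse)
Hypotenuse c = √(a² + b²) = √(27.04 + 49) = √76.04 ≈ 8.72009
Median to hypotenuse = c/2 ≈ 8.72009/2 ≈ 4.36005

Median = 4.36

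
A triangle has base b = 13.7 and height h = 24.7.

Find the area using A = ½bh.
A = ½·b·h = ½·13.7·24.7 = ½·338.39 = 169.195

Area = 169.195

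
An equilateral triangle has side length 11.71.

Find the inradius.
r = Area/s with s the semi-perimeter.
Area = (√3/4)·11.71² = (√3/4)·137.1241 ≈ 0.433013·137.1241 ≈ 59.3765
s = 3·11.71/2 = 17.565
r ≈ 59.3765/17.565 ≈ 3.38039
(Equivalently r = side/(2√3) = 11.71/3.4641 ≈ 3.38039.)

r = 3.38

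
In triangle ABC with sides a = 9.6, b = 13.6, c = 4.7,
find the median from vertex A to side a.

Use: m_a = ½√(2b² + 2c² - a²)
m_a = ½√(2·13.6² + 2·4.7² − 9.6²) = ½√(2·184.96 + 2·22.09 − 92.16) = ½√(369.92 + 44.18 − 92.16) = ½√321.94
√321.94 ≈ 17.9427, so m_a ≈ 8.97134

m_a = 8.971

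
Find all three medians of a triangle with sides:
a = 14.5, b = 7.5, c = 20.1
Median formula: m_a = ½√(2b² + 2c² − a²) (and cyclically). a² = 210.25, b² = 56.25, c² = 404.01.
m_a = ½√(2·56.25 + 2·404.01 − 210.25) = ½√710.27 ≈ ½·26.6509 ≈ 13.3254
m_b = ½√(2·210.25 + 2·404.01 − 56.25) = ½√1172.27 ≈ ½·34.2384 ≈ 17.1192
m_c = ½√(2·210.25 + 2·56.25 − 404.01) = ½√128.99 ≈ ½·11.3574 ≈ 5.67869

m_a = 13.33, m_b = 17.12, m_c = 5.679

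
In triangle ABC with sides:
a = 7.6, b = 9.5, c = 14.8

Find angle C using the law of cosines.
c² = a² + b² − 2ab·cos(C)  ⇒  cos(C) = (a² + b² − c²)/(2ab)
cos(C) = (7.6² + 9.5² − 14.8²)/(2·7.6·9.5) = (57.76 + 90.25 − 219.04)/144.4 = -71.03/144.4 ≈ -0.491898
C = arccos(-0.491898) ≈ 119.465°

C = 119.5°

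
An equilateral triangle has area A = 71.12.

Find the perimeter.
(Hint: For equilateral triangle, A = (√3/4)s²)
A = (√3/4)s²  ⇒  s² = 4A/√3 = 4·71.12/√3 = 284.48/1.73205 ≈ 164.245
s ≈ √164.245 ≈ 12.8158
Perimeter = 3s ≈ 3·12.8158 ≈ 38.4474

Perimeter = 38.45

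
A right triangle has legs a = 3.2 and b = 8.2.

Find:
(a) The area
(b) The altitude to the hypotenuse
(a) The legs are perpendicular, so Area = ½·a·b = ½·3.2·8.2 = ½·26.24 = 13.12
(b) Hypotenuse c = √(a² + b²) = √(10.24 + 67.24) = √77.48 ≈ 8.80227
    Area = ½·c·h_c  ⇒  h_c = 2·Area/c = 26.24/8.80227 ≈ 2.98105

Area = 13.12, h_c = 2.981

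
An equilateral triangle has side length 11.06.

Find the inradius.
r = Area/s with s the semi-perimeter.
Area = (√3/4)·11.06² = (√3/4)·122.3236 ≈ 0.433013·122.3236 ≈ 52.9677
s = 3·11.06/2 = 16.59
r ≈ 52.9677/16.59 ≈ 3.19275
(Equivalently r = side/(2√3) = 11.06/3.4641 ≈ 3.19275.)

r = 3.193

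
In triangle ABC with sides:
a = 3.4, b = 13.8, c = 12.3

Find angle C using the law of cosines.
c² = a² + b² − 2ab·cos(C)  ⇒  cos(C) = (a² + b² − c²)/(2ab)
cos(C) = (3.4² + 13.8² − 12.3²)/(2·3.4·13.8) = (11.56 + 190.44 − 151.29)/93.84 = 50.71/93.84 ≈ 0.540388
C = arccos(0.540388) ≈ 57.29°

C = 57.29°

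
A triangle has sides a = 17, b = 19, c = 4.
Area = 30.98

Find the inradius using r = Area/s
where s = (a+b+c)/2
s = (17 + 19 + 4)/2 = 40/2 = 20
r = Area/s = 30.98/20 ≈ 1.549

r = 1.549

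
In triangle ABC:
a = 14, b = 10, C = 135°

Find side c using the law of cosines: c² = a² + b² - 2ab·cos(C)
c² = 14² + 10² − 2·14·10·cos(135°)
cos(135°) ≈ -0.707107
c² ≈ 196 + 100 − 280·(-0.707107) ≈ 296 + 197.99 ≈ 493.99
c ≈ √493.99 ≈ 22.2259

c = 22.23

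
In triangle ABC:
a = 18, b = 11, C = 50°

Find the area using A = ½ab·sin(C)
A = ½·a·b·sin(C) = ½·18·11·sin(50°)
sin(50°) ≈ 0.766044
A ≈ ½·198·0.766044 = 99·0.766044 ≈ 75.8384

Area = 75.84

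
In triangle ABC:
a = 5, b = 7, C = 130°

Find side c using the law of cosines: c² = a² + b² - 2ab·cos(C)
c² = 5² + 7² − 2·5·7·cos(130°)
cos(130°) ≈ -0.642788
c² ≈ 25 + 49 − 70·(-0.642788) ≈ 74 + 44.9951 ≈ 118.995
c ≈ √118.995 ≈ 10.9085

c = 10.91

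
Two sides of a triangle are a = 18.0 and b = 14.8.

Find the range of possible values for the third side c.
Triangle inequality: |a − b| < c < a + b
|a − b| = |18.0 − 14.8| = 3.2
a + b = 18.0 + 14.8 = 32.8

3.2 < c < 32.8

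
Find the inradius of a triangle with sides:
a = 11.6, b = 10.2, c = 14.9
r = Area/s where s is the semi-perimeter.
s = (11.6 + 10.2 + 14.9)/2 = 36.7/2 = 18.35
Area = √(s(s−a)(s−b)(s−c)) = √(18.35·6.75·8.15·3.45) ≈ √3482.7 ≈ 59.0144
r ≈ 59.0144/18.35 ≈ 3.21605

r = 3.216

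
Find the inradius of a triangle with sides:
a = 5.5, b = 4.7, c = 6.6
r = Area/s where s is the semi-perimeter.
s = (5.5 + 4.7 + 6.6)/2 = 16.8/2 = 8.4
Area = √(s(s−a)(s−b)(s−c)) = √(8.4·2.9·3.7·1.8) ≈ √162.238 ≈ 12.7373
r ≈ 12.7373/8.4 ≈ 1.51634

r = 1.516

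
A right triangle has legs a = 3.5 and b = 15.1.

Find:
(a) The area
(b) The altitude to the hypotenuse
(a) The legs are perpendicular, so Area = ½·a·b = ½·3.5·15.1 = ½·52.85 = 26.425
(b) Hypotenuse c = √(a² + b²) = √(12.25 + 228.01) = √240.26 ≈ 15.5003
    Area = ½·c·h_c  ⇒  h_c = 2·Area/c = 52.85/15.5003 ≈ 3.40961

Area = 26.425, h_c = 3.41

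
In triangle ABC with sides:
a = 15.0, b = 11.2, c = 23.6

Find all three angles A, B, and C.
Law of cosines for each angle (a² = 225, b² = 125.44, c² = 556.96):
cos(A) = (b² + c² − a²)/(2bc) = (125.44 + 556.96 − 225)/(2·11.2·23.6) = 457.4/528.64 ≈ 0.865239  ⇒  A ≈ 30.09°
cos(B) = (a² + c² − b²)/(2ac) = (225 + 556.96 − 125.44)/(2·15.0·23.6) = 656.52/708 ≈ 0.927288  ⇒  B ≈ 21.984°
cos(C) = (a² + b² − c²)/(2ab) = (225 + 125.44 − 556.96)/(2·15.0·11.2) = -206.52/336 ≈ -0.614643  ⇒  C ≈ 127.926°
Check: A + B + C ≈ 180°

A = 30.09°, B = 21.98°, C = 127.9°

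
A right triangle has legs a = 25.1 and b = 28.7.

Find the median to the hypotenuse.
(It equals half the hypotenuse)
Hypotenuse c = √(a² + b²) = √(630.01 + 823.69) = √1453.7 ≈ 38.1274
Median to hypotenuse = c/2 ≈ 38.1274/2 ≈ 19.0637

Median = 19.06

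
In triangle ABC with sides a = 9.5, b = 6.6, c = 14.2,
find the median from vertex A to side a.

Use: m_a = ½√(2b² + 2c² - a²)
m_a = ½√(2·6.6² + 2·14.2² − 9.5²) = ½√(2·43.56 + 2·201.64 − 90.25) = ½√(87.12 + 403.28 − 90.25) = ½√400.15
√400.15 ≈ 20.0037, so m_a ≈ 10.0019

m_a = 10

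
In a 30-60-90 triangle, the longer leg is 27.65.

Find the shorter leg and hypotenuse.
In a 30-60-90 triangle the sides are in ratio 1 : √3 : 2, so short leg = long leg/√3 and hypotenuse = 2·(short leg).
Short leg = 27.65/√3 ≈ 27.65/1.73205 ≈ 15.9637
Hypotenuse = 2·15.9637 ≈ 31.9275

Short leg = 15.96, Hypotenuse = 31.93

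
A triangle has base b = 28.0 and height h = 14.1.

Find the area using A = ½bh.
A = ½·b·h = ½·28.0·14.1 = ½·394.8 = 197.4

Area = 197.4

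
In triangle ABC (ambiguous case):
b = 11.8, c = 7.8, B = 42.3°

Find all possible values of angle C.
b/sin(B) = c/sin(C)  ⇒  sin(C) = c·sin(B)/b = 7.8·sin(42.3°)/11.8
sin(42.3°) ≈ 0.673013
sin(C) ≈ 7.8·0.673013/11.8 ≈ 5.2495/11.8 ≈ 0.444873
Candidate 1: C₁ = arcsin(0.444873) ≈ 26.4152°  →  A = 180° − 42.3° − 26.4152° ≈ 111.285° > 0, valid
Candidate 2: C₂ = 180° − C₁ ≈ 153.585°  →  A = 180° − 42.3° − 153.585° ≈ -15.8848° ≤ 0, not a valid triangle

C = 26.42° (one solution)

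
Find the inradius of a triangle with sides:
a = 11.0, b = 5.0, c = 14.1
r = Area/s where s is the semi-perimeter.
s = (11.0 + 5.0 + 14.1)/2 = 30.1/2 = 15.05
Area = √(s(s−a)(s−b)(s−c)) = √(15.05·4.05·10.05·0.95) ≈ √581.944 ≈ 24.1235
r ≈ 24.1235/15.05 ≈ 1.60289

r = 1.603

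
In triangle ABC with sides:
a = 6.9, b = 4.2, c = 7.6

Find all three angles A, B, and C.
Law of cosines for each angle (a² = 47.61, b² = 17.64, c² = 57.76):
cos(A) = (b² + c² − a²)/(2bc) = (17.64 + 57.76 − 47.61)/(2·4.2·7.6) = 27.79/63.84 ≈ 0.435307  ⇒  A ≈ 64.1952°
cos(B) = (a² + c² − b²)/(2ac) = (47.61 + 57.76 − 17.64)/(2·6.9·7.6) = 87.73/104.88 ≈ 0.83648  ⇒  B ≈ 33.2298°
cos(C) = (a² + b² − c²)/(2ab) = (47.61 + 17.64 − 57.76)/(2·6.9·4.2) = 7.49/57.96 ≈ 0.129227  ⇒  C ≈ 82.5751°
Check: A + B + C ≈ 180°

A = 64.2°, B = 33.23°, C = 82.58°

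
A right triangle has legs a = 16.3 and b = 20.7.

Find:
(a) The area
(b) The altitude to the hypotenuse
(a) The legs are perpendicular, so Area = ½·a·b = ½·16.3·20.7 = ½·337.41 = 168.705
(b) Hypotenuse c = √(a² + b²) = √(265.69 + 428.49) = √694.18 ≈ 26.3473
    Area = ½·c·h_c  ⇒  h_c = 2·Area/c = 337.41/26.3473 ≈ 12.8062

Area = 168.705, h_c = 12.81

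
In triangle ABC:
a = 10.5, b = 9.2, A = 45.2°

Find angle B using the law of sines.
a/sin(A) = b/sin(B)  ⇒  sin(B) = b·sin(A)/a = 9.2·sin(45.2°)/10.5
sin(45.2°) ≈ 0.709571
sin(B) ≈ 9.2·0.709571/10.5 ≈ 6.52805/10.5 ≈ 0.621719
B = arcsin(0.621719) ≈ 38.4418°
(Since b ≤ a we need B ≤ A, so the obtuse alternative 180° − 38.4418° ≈ 141.558° is rejected.)

B = 38.44°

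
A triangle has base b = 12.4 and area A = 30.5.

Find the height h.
A = ½·b·h  ⇒  h = 2A/b = 2·30.5/12.4 = 61/12.4 ≈ 4.91935

h = 4.919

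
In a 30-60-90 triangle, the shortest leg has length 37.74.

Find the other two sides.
In a 30-60-90 triangle the sides are in ratio 1 : √3 : 2 (short leg : long leg : hypotenuse).
Long leg = 37.74·√3 ≈ 37.74·1.73205 ≈ 65.3676
Hypotenuse = 2·37.74 = 75.48

Long leg = 37.74√3 = 65.37, Hypotenuse = 75.48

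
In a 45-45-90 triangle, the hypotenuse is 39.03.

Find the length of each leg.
In a 45-45-90 triangle hypotenuse = leg·√2, so leg = hypotenuse/√2.
Leg = 39.03/√2 ≈ 39.03/1.41421 ≈ 27.5984

Each leg = 27.6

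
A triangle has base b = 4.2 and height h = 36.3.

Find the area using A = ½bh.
A = ½·b·h = ½·4.2·36.3 = ½·152.46 = 76.23

Area = 76.23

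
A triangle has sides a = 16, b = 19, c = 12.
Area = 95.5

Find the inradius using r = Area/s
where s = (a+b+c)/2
s = (16 + 19 + 12)/2 = 47/2 = 23.5
r = Area/s = 95.5/23.5 ≈ 4.06383

r = 4.064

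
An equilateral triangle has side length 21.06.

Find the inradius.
r = Area/s with s the semi-perimeter.
Area = (√3/4)·21.06² = (√3/4)·443.5236 ≈ 0.433013·443.5236 ≈ 192.051
s = 3·21.06/2 = 31.59
r ≈ 192.051/31.59 ≈ 6.0795
(Equivalently r = side/(2√3) = 21.06/3.4641 ≈ 6.0795.)

r = 6.079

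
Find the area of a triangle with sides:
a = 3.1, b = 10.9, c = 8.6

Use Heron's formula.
s = (3.1 + 10.9 + 8.6)/2 = 22.6/2 = 11.3
s − a = 8.2, s − b = 0.4, s − c = 2.7
s(s−a)(s−b)(s−c) = 11.3·8.2·0.4·2.7 ≈ 100.073
Area = √100.073 ≈ 10.0036

Area = 10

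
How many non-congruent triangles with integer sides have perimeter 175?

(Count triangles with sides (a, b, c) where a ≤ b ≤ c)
Let a ≤ b ≤ c with a + b + c = 175. The only binding inequality is a + b > c, i.e. 175 − c > c, so c < 175/2; and c ≥ 175/3 since c is the largest side.
So 59 ≤ c ≤ 87. For each c, b runs from ⌈(175 − c)/2⌉ up to c (then a = 175 − b − c satisfies 1 ≤ a ≤ b automatically), giving c − ⌈(175 − c)/2⌉ + 1 choices.
Summing over c: 2 + 3 + 5 + 6 + … + 42 + 44  (29 terms, c = 59, …, 87) = 660
Check (closed form: nearest integer to p²/48 for even p, (p+3)²/48 for odd p): (175+3)²/48 = 178²/48 = 31684/48 ≈ 660.08 → 660

660 triangles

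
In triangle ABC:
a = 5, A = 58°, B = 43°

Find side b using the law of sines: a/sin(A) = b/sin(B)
a/sin(A) = b/sin(B)  ⇒  b = a·sin(B)/sin(A) = 5·sin(43°)/sin(58°)
sin(43°) ≈ 0.681998, sin(58°) ≈ 0.848048
b ≈ 5·0.681998/0.848048 ≈ 3.40999/0.848048 ≈ 4.02099

b = 4.021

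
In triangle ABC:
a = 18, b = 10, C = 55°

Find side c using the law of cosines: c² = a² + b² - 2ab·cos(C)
c² = 18² + 10² − 2·18·10·cos(55°)
cos(55°) ≈ 0.573576
c² ≈ 324 + 100 − 360·(0.573576) ≈ 424 − 206.488 ≈ 217.512
c ≈ √217.512 ≈ 14.7483

c = 14.75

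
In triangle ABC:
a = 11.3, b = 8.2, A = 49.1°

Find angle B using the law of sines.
a/sin(A) = b/sin(B)  ⇒  sin(B) = b·sin(A)/a = 8.2·sin(49.1°)/11.3
sin(49.1°) ≈ 0.755853
sin(B) ≈ 8.2·0.755853/11.3 ≈ 6.198/11.3 ≈ 0.548495
B = arcsin(0.548495) ≈ 33.2639°
(Since b ≤ a we need B ≤ A, so the obtuse alternative 180° − 33.2639° ≈ 146.736° is rejected.)

B = 33.26°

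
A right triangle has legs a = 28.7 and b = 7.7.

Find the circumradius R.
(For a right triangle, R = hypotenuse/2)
Hypotenuse c = √(a² + b²) = √(823.69 + 59.29) = √882.98 ≈ 29.715
R = c/2 ≈ 29.715/2 ≈ 14.8575

R = 14.86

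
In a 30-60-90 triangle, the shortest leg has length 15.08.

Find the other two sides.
In a 30-60-90 triangle the sides are in ratio 1 : √3 : 2 (short leg : long leg : hypotenuse).
Long leg = 15.08·√3 ≈ 15.08·1.73205 ≈ 26.1193
Hypotenuse = 2·15.08 = 30.16

Long leg = 15.08√3 = 26.12, Hypotenuse = 30.16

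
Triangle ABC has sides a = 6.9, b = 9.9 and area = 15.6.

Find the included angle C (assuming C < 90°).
Area = ½·a·b·sin(C)  ⇒  sin(C) = 2·Area/(a·b) = 2·15.6/(6.9·9.9) = 31.2/68.31 ≈ 0.456741
C = arcsin(0.456741) ≈ 27.177° (taking the acute solution since C < 90°)

C = 27.18°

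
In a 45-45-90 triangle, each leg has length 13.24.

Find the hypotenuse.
In a 45-45-90 triangle the sides are in ratio 1 : 1 : √2, so hypotenuse = leg·√2.
Hypotenuse = 13.24·√2 ≈ 13.24·1.41421 ≈ 18.7242

Hypotenuse = 13.24√2 = 18.72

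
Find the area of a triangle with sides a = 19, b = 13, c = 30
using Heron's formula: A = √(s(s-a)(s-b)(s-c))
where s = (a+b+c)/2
s = (19 + 13 + 30)/2 = 62/2 = 31
s − a = 12, s − b = 18, s − c = 1
s(s−a)(s−b)(s−c) = 31·12·18·1 = 6696
Area = √6696 ≈ 81.8291

s = 31.0, Area = 81.83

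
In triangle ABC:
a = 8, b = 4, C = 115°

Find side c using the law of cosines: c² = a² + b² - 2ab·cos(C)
c² = 8² + 4² − 2·8·4·cos(115°)
cos(115°) ≈ -0.422618
c² ≈ 64 + 16 − 64·(-0.422618) ≈ 80 + 27.0476 ≈ 107.048
c ≈ √107.048 ≈ 10.3464

c = 10.35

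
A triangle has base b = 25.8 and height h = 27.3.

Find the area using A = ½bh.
A = ½·b·h = ½·25.8·27.3 = ½·704.34 = 352.17

Area = 352.17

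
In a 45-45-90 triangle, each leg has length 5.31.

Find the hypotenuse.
In a 45-45-90 triangle the sides are in ratio 1 : 1 : √2, so hypotenuse = leg·√2.
Hypotenuse = 5.31·√2 ≈ 5.31·1.41421 ≈ 7.50947

Hypotenuse = 5.31√2 = 7.509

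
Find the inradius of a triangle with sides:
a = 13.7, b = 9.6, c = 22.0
r = Area/s where s is the semi-perimeter.
s = (13.7 + 9.6 + 22.0)/2 = 45.3/2 = 22.65
Area = √(s(s−a)(s−b)(s−c)) = √(22.65·8.95·13.05·0.65) ≈ √1719.55 ≈ 41.4675
r ≈ 41.4675/22.65 ≈ 1.83079

r = 1.831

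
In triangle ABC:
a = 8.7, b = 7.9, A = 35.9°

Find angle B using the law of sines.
a/sin(A) = b/sin(B)  ⇒  sin(B) = b·sin(A)/a = 7.9·sin(35.9°)/8.7
sin(35.9°) ≈ 0.586372
sin(B) ≈ 7.9·0.586372/8.7 ≈ 4.63234/8.7 ≈ 0.532453
B = arcsin(0.532453) ≈ 32.1713°
(Since b ≤ a we need B ≤ A, so the obtuse alternative 180° − 32.1713° ≈ 147.829° is rejected.)

B = 32.17°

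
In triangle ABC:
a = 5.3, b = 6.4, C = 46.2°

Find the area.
Two sides and the included angle (SAS): A = ½·a·b·sin(C) = ½·5.3·6.4·sin(46.2°)
sin(46.2°) ≈ 0.72176
A ≈ ½·33.92·0.72176 = 16.96·0.72176 ≈ 12.2411

Area = 12.24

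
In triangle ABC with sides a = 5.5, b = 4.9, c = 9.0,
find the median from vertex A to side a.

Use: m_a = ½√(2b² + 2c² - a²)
m_a = ½√(2·4.9² + 2·9.0² − 5.5²) = ½√(2·24.01 + 2·81 − 30.25) = ½√(48.02 + 162 − 30.25) = ½√179.77
√179.77 ≈ 13.4078, so m_a ≈ 6.70392

m_a = 6.704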